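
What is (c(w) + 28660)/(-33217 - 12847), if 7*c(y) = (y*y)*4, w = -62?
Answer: -53999/80612 ≈ -0.66986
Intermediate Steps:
c(y) = 4*y**2/7 (c(y) = ((y*y)*4)/7 = (y**2*4)/7 = (4*y**2)/7 = 4*y**2/7)
(c(w) + 28660)/(-33217 - 12847) = ((4/7)*(-62)**2 + 28660)/(-33217 - 12847) = ((4/7)*3844 + 28660)/(-46064) = (15376/7 + 28660)*(-1/46064) = (215996/7)*(-1/46064) = -53999/80612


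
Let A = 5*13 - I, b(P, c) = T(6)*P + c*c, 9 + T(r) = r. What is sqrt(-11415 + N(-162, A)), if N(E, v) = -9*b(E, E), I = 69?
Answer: I*sqrt(251985) ≈ 501.98*I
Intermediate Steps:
T(r) = -9 + r
b(P, c) = c**2 - 3*P (b(P, c) = (-9 + 6)*P + c*c = -3*P + c**2 = c**2 - 3*P)
A = -4 (A = 5*13 - 1*69 = 65 - 69 = -4)
N(E, v) = -9*E**2 + 27*E (N(E, v) = -9*(E**2 - 3*E) = -9*E**2 + 27*E)
sqrt(-11415 + N(-162, A)) = sqrt(-11415 + 9*(-162)*(3 - 1*(-162))) = sqrt(-11415 + 9*(-162)*(3 + 162)) = sqrt(-11415 + 9*(-162)*165) = sqrt(-11415 - 240570) = sqrt(-251985) = I*sqrt(251985)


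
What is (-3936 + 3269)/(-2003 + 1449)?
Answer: 667/554 ≈ 1.2040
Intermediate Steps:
(-3936 + 3269)/(-2003 + 1449) = -667/(-554) = -667*(-1/554) = 667/554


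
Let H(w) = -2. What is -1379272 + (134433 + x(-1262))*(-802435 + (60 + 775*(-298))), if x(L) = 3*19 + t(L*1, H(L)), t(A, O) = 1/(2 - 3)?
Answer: -138972225197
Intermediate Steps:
t(A, O) = -1 (t(A, O) = 1/(-1) = -1)
x(L) = 56 (x(L) = 3*19 - 1 = 57 - 1 = 56)
-1379272 + (134433 + x(-1262))*(-802435 + (60 + 775*(-298))) = -1379272 + (134433 + 56)*(-802435 + (60 + 775*(-298))) = -1379272 + 134489*(-802435 + (60 - 230950)) = -1379272 + 134489*(-802435 - 230890) = -1379272 + 134489*(-1033325) = -1379272 - 138970845925 = -138972225197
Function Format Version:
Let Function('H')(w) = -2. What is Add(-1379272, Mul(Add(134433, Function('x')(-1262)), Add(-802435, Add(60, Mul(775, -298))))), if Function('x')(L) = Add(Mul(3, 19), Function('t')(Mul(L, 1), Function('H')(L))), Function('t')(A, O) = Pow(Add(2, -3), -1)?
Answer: -138972225197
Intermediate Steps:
Function('t')(A, O) = -1 (Function('t')(A, O) = Pow(-1, -1) = -1)
Function('x')(L) = 56 (Function('x')(L) = Add(Mul(3, 19), -1) = Add(57, -1) = 56)
Add(-1379272, Mul(Add(134433, Function('x')(-1262)), Add(-802435, Add(60, Mul(775, -298))))) = Add(-1379272, Mul(Add(134433, 56), Add(-802435, Add(60, Mul(775, -298))))) = Add(-1379272, Mul(134489, Add(-802435, Add(60, -230950)))) = Add(-1379272, Mul(134489, Add(-802435, -230890))) = Add(-1379272, Mul(134489, -1033325)) = Add(-1379272, -138970845925) = -138972225197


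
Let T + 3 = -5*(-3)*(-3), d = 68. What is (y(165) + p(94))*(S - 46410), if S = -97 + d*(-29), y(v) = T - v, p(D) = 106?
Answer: 5187253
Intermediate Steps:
T = -48 (T = -3 - 5*(-3)*(-3) = -3 + 15*(-3) = -3 - 45 = -48)
y(v) = -48 - v
S = -2069 (S = -97 + 68*(-29) = -97 - 1972 = -2069)
(y(165) + p(94))*(S - 46410) = ((-48 - 1*165) + 106)*(-2069 - 46410) = ((-48 - 165) + 106)*(-48479) = (-213 + 106)*(-48479) = -107*(-48479) = 5187253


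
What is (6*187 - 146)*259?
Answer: 252784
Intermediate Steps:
(6*187 - 146)*259 = (1122 - 146)*259 = 976*259 = 252784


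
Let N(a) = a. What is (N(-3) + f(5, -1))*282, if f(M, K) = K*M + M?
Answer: -846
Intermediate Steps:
f(M, K) = M + K*M
(N(-3) + f(5, -1))*282 = (-3 + 5*(1 - 1))*282 = (-3 + 5*0)*282 = (-3 + 0)*282 = -3*282 = -846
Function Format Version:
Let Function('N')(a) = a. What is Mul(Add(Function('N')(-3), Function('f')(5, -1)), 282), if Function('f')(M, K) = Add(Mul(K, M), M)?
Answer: -846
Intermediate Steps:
Function('f')(M, K) = Add(M, Mul(K, M))
Mul(Add(Function('N')(-3), Function('f')(5, -1)), 282) = Mul(Add(-3, Mul(5, Add(1, -1))), 282) = Mul(Add(-3, Mul(5, 0)), 282) = Mul(Add(-3, 0), 282) = Mul(-3, 282) = -846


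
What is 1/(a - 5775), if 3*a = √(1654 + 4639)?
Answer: -7425/42878476 - 3*√6293/300149332 ≈ -0.00017396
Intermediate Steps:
a = √6293/3 (a = √(1654 + 4639)/3 = √6293/3 ≈ 26.443)
1/(a - 5775) = 1/(√6293/3 - 5775) = 1/(-5775 + √6293/3)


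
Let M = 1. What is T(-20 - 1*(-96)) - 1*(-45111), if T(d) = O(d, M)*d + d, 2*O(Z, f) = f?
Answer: 45225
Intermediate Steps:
O(Z, f) = f/2
T(d) = 3*d/2 (T(d) = ((½)*1)*d + d = d/2 + d = 3*d/2)
T(-20 - 1*(-96)) - 1*(-45111) = 3*(-20 - 1*(-96))/2 - 1*(-45111) = 3*(-20 + 96)/2 + 45111 = (3/2)*76 + 45111 = 114 + 45111 = 45225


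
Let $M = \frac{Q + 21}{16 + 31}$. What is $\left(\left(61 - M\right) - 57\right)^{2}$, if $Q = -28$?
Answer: $\frac{38025}{2209} \approx 17.214$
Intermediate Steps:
$M = - \frac{7}{47}$ ($M = \frac{-28 + 21}{16 + 31} = - \frac{7}{47} \approx -0.14894$)
$\left(\left(61 - M\right) - 57\right)^{2} = \left(\left(61 - - \frac{7}{47}\right) - 57\right)^{2} = \left(\left(61 + \frac{7}{47}\right) - 57\right)^{2} = \left(\frac{2874}{47} - 57\right)^{2} = \left(\frac{195}{47}\right)^{2} = \frac{38025}{2209}$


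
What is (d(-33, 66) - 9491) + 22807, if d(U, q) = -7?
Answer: 13309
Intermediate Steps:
(d(-33, 66) - 9491) + 22807 = (-7 - 9491) + 22807 = -9498 + 22807 = 13309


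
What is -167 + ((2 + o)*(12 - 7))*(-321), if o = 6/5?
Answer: -5303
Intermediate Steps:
o = 6/5 (o = 6*(⅕) = 6/5 ≈ 1.2000)
-167 + ((2 + o)*(12 - 7))*(-321) = -167 + ((2 + 6/5)*(12 - 7))*(-321) = -167 + ((16/5)*5)*(-321) = -167 + 16*(-321) = -167 - 5136 = -5303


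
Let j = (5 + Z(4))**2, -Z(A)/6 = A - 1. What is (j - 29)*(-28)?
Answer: -3920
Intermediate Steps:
Z(A) = 6 - 6*A (Z(A) = -6*(A - 1) = -6*(-1 + A) = 6 - 6*A)
j = 169 (j = (5 + (6 - 6*4))**2 = (5 + (6 - 24))**2 = (5 - 18)**2 = (-13)**2 = 169)
(j - 29)*(-28) = (169 - 29)*(-28) = 140*(-28) = -3920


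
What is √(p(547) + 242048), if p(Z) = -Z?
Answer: 13*√1429 ≈ 491.43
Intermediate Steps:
√(p(547) + 242048) = √(-1*547 + 242048) = √(-547 + 242048) = √241501 = 13*√1429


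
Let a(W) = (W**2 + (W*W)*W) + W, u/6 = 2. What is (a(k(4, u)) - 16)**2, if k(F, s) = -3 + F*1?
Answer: 169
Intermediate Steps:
u = 12 (u = 6*2 = 12)
k(F, s) = -3 + F
a(W) = W + W**2 + W**3 (a(W) = (W**2 + W**2*W) + W = (W**2 + W**3) + W = W + W**2 + W**3)
(a(k(4, u)) - 16)**2 = ((-3 + 4)*(1 + (-3 + 4) + (-3 + 4)**2) - 16)**2 = (1*(1 + 1 + 1**2) - 16)**2 = (1*(1 + 1 + 1) - 16)**2 = (1*3 - 16)**2 = (3 - 16)**2 = (-13)**2 = 169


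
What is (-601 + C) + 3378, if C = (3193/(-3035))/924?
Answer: 7787648987/2804340 ≈ 2777.0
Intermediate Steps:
C = -3193/2804340 (C = (3193*(-1/3035))*(1/924) = -3193/3035*1/924 = -3193/2804340 ≈ -0.0011386)
(-601 + C) + 3378 = (-601 - 3193/2804340) + 3378 = -1685411533/2804340 + 3378 = 7787648987/2804340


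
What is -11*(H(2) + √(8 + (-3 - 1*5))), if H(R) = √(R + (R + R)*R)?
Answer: -11*√10 ≈ -34.785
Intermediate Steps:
H(R) = √(R + 2*R²) (H(R) = √(R + (2*R)*R) = √(R + 2*R²))
-11*(H(2) + √(8 + (-3 - 1*5))) = -11*(√(2*(1 + 2*2)) + √(8 + (-3 - 1*5))) = -11*(√(2*(1 + 4)) + √(8 + (-3 - 5))) = -11*(√(2*5) + √(8 - 8)) = -11*(√10 + √0) = -11*(√10 + 0) = -11*√10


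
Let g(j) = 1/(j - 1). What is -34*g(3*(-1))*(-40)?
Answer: -340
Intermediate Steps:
g(j) = 1/(-1 + j)
-34*g(3*(-1))*(-40) = -34/(-1 + 3*(-1))*(-40) = -34/(-1 - 3)*(-40) = -34/(-4)*(-40) = -34*(-¼)*(-40) = (17/2)*(-40) = -340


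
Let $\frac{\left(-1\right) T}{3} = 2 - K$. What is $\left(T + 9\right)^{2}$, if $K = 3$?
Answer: $144$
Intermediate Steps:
$T = 3$ ($T = - 3 \left(2 - 3\right) = \left(-3\right) \left(-1\right) = 3$)
$\left(T + 9\right)^{2} = \left(3 + 9\right)^{2} = 12^{2} = 144$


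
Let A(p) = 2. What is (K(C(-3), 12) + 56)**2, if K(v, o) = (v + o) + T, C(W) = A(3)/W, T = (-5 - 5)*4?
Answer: 6724/9 ≈ 747.11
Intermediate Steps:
T = -40 (T = -10*4 = -40)
C(W) = 2/W
K(v, o) = -40 + o + v (K(v, o) = (v + o) - 40 = (o + v) - 40 = -40 + o + v)
(K(C(-3), 12) + 56)**2 = ((-40 + 12 + 2/(-3)) + 56)**2 = ((-40 + 12 + 2*(-1/3)) + 56)**2 = ((-40 + 12 - 2/3) + 56)**2 = (-86/3 + 56)**2 = (82/3)**2 = 6724/9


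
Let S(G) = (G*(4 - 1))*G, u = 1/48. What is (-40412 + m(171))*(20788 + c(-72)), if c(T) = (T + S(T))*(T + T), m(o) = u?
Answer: 1070916801325/12 ≈ 8.9243e+10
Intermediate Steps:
u = 1/48 ≈ 0.020833
m(o) = 1/48
S(G) = 3*G² (S(G) = (G*3)*G = (3*G)*G = 3*G²)
c(T) = 2*T*(T + 3*T²) (c(T) = (T + 3*T²)*(T + T) = (T + 3*T²)*(2*T) = 2*T*(T + 3*T²))
(-40412 + m(171))*(20788 + c(-72)) = (-40412 + 1/48)*(20788 + (-72)²*(2 + 6*(-72))) = -1939775*(20788 + 5184*(2 - 432))/48 = -1939775*(20788 + 5184*(-430))/48 = -1939775*(20788 - 2229120)/48 = -1939775/48*(-2208332) = 1070916801325/12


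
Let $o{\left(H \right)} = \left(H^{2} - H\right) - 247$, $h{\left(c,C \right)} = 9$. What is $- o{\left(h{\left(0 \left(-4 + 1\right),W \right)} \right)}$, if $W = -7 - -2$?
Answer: $175$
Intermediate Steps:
$W = -5$ ($W = -7 + 2 = -5$)
$o{\left(H \right)} = -247 + H^{2} - H$
$- o{\left(h{\left(0 \left(-4 + 1\right),W \right)} \right)} = - (-247 + 9^{2} - 9) = - (-247 + 81 - 9) = \left(-1\right) \left(-175\right) = 175$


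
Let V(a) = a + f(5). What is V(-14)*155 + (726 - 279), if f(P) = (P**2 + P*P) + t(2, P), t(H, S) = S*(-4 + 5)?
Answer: 6802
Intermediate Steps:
t(H, S) = S (t(H, S) = S*1 = S)
f(P) = P + 2*P**2 (f(P) = (P**2 + P*P) + P = (P**2 + P**2) + P = 2*P**2 + P = P + 2*P**2)
V(a) = 55 + a (V(a) = a + 5*(1 + 2*5) = a + 5*(1 + 10) = a + 5*11 = a + 55 = 55 + a)
V(-14)*155 + (726 - 279) = (55 - 14)*155 + (726 - 279) = 41*155 + 447 = 6355 + 447 = 6802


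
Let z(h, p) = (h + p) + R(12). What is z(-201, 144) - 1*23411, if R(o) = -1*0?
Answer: -23468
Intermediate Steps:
R(o) = 0
z(h, p) = h + p (z(h, p) = (h + p) + 0 = h + p)
z(-201, 144) - 1*23411 = (-201 + 144) - 1*23411 = -57 - 23411 = -23468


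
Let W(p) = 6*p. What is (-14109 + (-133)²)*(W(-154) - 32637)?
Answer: -120148380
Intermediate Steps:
(-14109 + (-133)²)*(W(-154) - 32637) = (-14109 + (-133)²)*(6*(-154) - 32637) = (-14109 + 17689)*(-924 - 32637) = 3580*(-33561) = -120148380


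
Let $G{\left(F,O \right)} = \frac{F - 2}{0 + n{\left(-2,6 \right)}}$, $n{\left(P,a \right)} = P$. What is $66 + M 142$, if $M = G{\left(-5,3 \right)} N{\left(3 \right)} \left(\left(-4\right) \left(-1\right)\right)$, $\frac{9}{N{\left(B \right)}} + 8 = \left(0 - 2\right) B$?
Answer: $-1212$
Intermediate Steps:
$N{\left(B \right)} = \frac{9}{-8 - 2 B}$ ($N{\left(B \right)} = \frac{9}{-8 + \left(0 - 2\right) B} = \frac{9}{-8 - 2 B}$)
$G{\left(F,O \right)} = 1 - \frac{F}{2}$ ($G{\left(F,O \right)} = \frac{F - 2}{0 - 2} = \frac{-2 + F}{-2} = \left(-2 + F\right) \left(- \frac{1}{2}\right) = 1 - \frac{F}{2}$)
$M = -9$ ($M = \left(1 - - \frac{5}{2}\right) \left(- \frac{9}{8 + 2 \cdot 3}\right) \left(\left(-4\right) \left(-1\right)\right) = \left(1 + \frac{5}{2}\right) \left(- \frac{9}{8 + 6}\right) 4 = \frac{7 \left(- \frac{9}{14}\right)}{2} \cdot 4 = \frac{7 \left(\left(-9\right) \frac{1}{14}\right)}{2} \cdot 4 = \frac{7}{2} \left(- \frac{9}{14}\right) 4 = \left(- \frac{9}{4}\right) 4 = -9$)
$66 + M 142 = 66 - 1278 = -1212$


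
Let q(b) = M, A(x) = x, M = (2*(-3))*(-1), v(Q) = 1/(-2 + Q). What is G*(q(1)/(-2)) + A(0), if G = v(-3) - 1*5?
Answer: 78/5 ≈ 15.600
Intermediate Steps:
M = 6 (M = -6*(-1) = 6)
q(b) = 6
G = -26/5 (G = 1/(-2 - 3) - 1*5 = 1/(-5) - 5 = -⅕ - 5 = -26/5 ≈ -5.2000)
G*(q(1)/(-2)) + A(0) = -156/(5*(-2)) + 0 = -156*(-1)/(5*2) + 0 = -26/5*(-3) + 0 = 78/5 + 0 = 78/5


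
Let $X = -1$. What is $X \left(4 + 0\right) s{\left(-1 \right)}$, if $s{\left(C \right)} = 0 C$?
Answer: $0$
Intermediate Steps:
$s{\left(C \right)} = 0$
$X \left(4 + 0\right) s{\left(-1 \right)} = - (4 + 0) 0 = \left(-1\right) 4 \cdot 0 = \left(-4\right) 0 = 0$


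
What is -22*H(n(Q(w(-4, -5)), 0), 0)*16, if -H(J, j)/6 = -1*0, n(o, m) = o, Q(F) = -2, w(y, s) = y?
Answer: 0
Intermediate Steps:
H(J, j) = 0 (H(J, j) = -(-6)*0 = -6*0 = 0)
-22*H(n(Q(w(-4, -5)), 0), 0)*16 = -22*0*16 = 0*16 = 0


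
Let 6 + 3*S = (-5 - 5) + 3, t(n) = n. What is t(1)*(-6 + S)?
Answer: -31/3 ≈ -10.333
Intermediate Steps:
S = -13/3 (S = -2 + ((-5 - 5) + 3)/3 = -2 + (-10 + 3)/3 = -2 + (⅓)*(-7) = -2 - 7/3 = -13/3 ≈ -4.3333)
t(1)*(-6 + S) = 1*(-6 - 13/3) = 1*(-31/3) = -31/3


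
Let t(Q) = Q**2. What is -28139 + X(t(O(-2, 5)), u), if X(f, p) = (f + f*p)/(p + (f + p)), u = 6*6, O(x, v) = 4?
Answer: -309455/11 ≈ -28132.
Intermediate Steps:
u = 36
X(f, p) = (f + f*p)/(f + 2*p)
-28139 + X(t(O(-2, 5)), u) = -28139 + 4**2*(1 + 36)/(4**2 + 2*36) = -28139 + 16*37/(16 + 72) = -28139 + 16*37/88 = -28139 + 16*(1/88)*37 = -28139 + 74/11 = -309455/11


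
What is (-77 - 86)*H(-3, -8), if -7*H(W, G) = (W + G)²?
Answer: 19723/7 ≈ 2817.6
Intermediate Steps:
H(W, G) = -(G + W)²/7 (H(W, G) = -(W + G)²/7 = -(G + W)²/7)
(-77 - 86)*H(-3, -8) = (-77 - 86)*(-(-8 - 3)²/7) = -(-163)*(-11)²/7 = -(-163)*121/7 = -163*(-121/7) = 19723/7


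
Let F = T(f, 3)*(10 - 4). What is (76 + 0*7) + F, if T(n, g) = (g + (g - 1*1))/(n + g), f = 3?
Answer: 81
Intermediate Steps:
T(n, g) = (-1 + 2*g)/(g + n) (T(n, g) = (g + (g - 1))/(g + n) = (g + (-1 + g))/(g + n) = (-1 + 2*g)/(g + n))
F = 5 (F = ((-1 + 2*3)/(3 + 3))*(10 - 4) = ((-1 + 6)/6)*6 = ((⅙)*5)*6 = (⅚)*6 = 5)
(76 + 0*7) + F = (76 + 0*7) + 5 = (76 + 0) + 5 = 76 + 5 = 81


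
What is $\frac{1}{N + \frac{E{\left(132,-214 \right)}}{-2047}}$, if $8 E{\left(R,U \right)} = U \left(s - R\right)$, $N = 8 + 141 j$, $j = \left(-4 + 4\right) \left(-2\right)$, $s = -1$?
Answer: $\frac{8188}{51273} \approx 0.15969$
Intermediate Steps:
$j = 0$ ($j = 0 \left(-2\right) = 0$)
$N = 8$ ($N = 8 + 141 \cdot 0 = 8 + 0 = 8$)
$E{\left(R,U \right)} = \frac{U \left(-1 - R\right)}{8}$
$\frac{1}{N + \frac{E{\left(132,-214 \right)}}{-2047}} = \frac{1}{8 + \frac{\left(- \frac{1}{8}\right) \left(-214\right) \left(1 + 132\right)}{-2047}} = \frac{1}{8 + \left(- \frac{1}{8}\right) \left(-214\right) 133 \left(- \frac{1}{2047}\right)} = \frac{1}{8 + \frac{14231}{4} \left(- \frac{1}{2047}\right)} = \frac{1}{8 - \frac{14231}{8188}} = \frac{1}{\frac{51273}{8188}} = \frac{8188}{51273}$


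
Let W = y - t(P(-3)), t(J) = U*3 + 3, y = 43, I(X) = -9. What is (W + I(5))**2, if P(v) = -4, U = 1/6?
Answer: 3721/4 ≈ 930.25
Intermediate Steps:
U = 1/6 ≈ 0.16667
t(J) = 7/2 (t(J) = (1/6)*3 + 3 = 1/2 + 3 = 7/2)
W = 79/2 (W = 43 - 1*7/2 = 43 - 7/2 = 79/2 ≈ 39.500)
(W + I(5))**2 = (79/2 - 9)**2 = (61/2)**2 = 3721/4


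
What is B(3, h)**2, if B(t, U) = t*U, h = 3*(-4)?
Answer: 1296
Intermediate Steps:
h = -12
B(t, U) = U*t
B(3, h)**2 = (-12*3)**2 = (-36)**2 = 1296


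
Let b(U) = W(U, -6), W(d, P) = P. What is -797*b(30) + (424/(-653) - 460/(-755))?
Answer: 471515598/98603 ≈ 4782.0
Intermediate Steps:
b(U) = -6
-797*b(30) + (424/(-653) - 460/(-755)) = -797*(-6) + (424/(-653) - 460/(-755)) = 4782 + (424*(-1/653) - 460*(-1/755)) = 4782 + (-424/653 + 92/151) = 4782 - 3948/98603 = 471515598/98603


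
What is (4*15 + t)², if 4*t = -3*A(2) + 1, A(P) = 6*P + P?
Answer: 39601/16 ≈ 2475.1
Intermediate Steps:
A(P) = 7*P
t = -41/4 (t = (-21*2 + 1)/4 = (-3*14 + 1)/4 = (-42 + 1)/4 = (¼)*(-41) = -41/4 ≈ -10.250)
(4*15 + t)² = (4*15 - 41/4)² = (60 - 41/4)² = (199/4)² = 39601/16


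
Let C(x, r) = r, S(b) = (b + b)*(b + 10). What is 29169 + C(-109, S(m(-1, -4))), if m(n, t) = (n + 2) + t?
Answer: 29127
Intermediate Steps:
m(n, t) = 2 + n + t (m(n, t) = (2 + n) + t = 2 + n + t)
S(b) = 2*b*(10 + b) (S(b) = (2*b)*(10 + b) = 2*b*(10 + b))
29169 + C(-109, S(m(-1, -4))) = 29169 + 2*(2 - 1 - 4)*(10 + (2 - 1 - 4)) = 29169 + 2*(-3)*(10 - 3) = 29169 + 2*(-3)*7 = 29169 - 42 = 29127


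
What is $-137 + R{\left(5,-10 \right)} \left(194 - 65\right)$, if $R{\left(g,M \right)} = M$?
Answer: $-1427$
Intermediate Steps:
$-137 + R{\left(5,-10 \right)} \left(194 - 65\right) = -137 - 10 \left(194 - 65\right) = -137 - 1290 = -1427$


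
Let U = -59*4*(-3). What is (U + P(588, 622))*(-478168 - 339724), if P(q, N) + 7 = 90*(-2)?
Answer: -426121732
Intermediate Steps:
U = 708 (U = -236*(-3) = 708)
P(q, N) = -187 (P(q, N) = -7 + 90*(-2) = -7 - 180 = -187)
(U + P(588, 622))*(-478168 - 339724) = (708 - 187)*(-478168 - 339724) = 521*(-817892) = -426121732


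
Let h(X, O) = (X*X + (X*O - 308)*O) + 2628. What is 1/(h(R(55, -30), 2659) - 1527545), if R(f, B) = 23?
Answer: 1/160273103 ≈ 6.2393e-9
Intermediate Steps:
h(X, O) = 2628 + X² + O*(-308 + O*X) (h(X, O) = (X² + (O*X - 308)*O) + 2628 = (X² + (-308 + O*X)*O) + 2628 = (X² + O*(-308 + O*X)) + 2628 = 2628 + X² + O*(-308 + O*X))
1/(h(R(55, -30), 2659) - 1527545) = 1/((2628 + 23² - 308*2659 + 23*2659²) - 1527545) = 1/((2628 + 529 - 818972 + 23*7070281) - 1527545) = 1/((2628 + 529 - 818972 + 162616463) - 1527545) = 1/(161800648 - 1527545) = 1/160273103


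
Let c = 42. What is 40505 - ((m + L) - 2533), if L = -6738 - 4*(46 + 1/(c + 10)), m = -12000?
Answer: 805481/13 ≈ 61960.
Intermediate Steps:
L = -89987/13 (L = -6738 - 4*(46 + 1/(42 + 10)) = -6738 - 4*(46 + 1/52) = -6738 - 4*2393/52 = -6738 - 1*2393/13 = -6738 - 2393/13 = -89987/13 ≈ -6922.1)
40505 - ((m + L) - 2533) = 40505 - ((-12000 - 89987/13) - 2533) = 40505 - (-245987/13 - 2533) = 40505 - 1*(-278916/13) = 40505 + 278916/13 = 805481/13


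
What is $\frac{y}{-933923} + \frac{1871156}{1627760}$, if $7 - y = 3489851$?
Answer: $\frac{1857036023607}{380050625620} \approx 4.8863$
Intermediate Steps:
$y = -3489844$ ($y = 7 - 3489851 = -3489844$)
$\frac{y}{-933923} + \frac{1871156}{1627760} = - \frac{3489844}{-933923} + \frac{1871156}{1627760} = \left(-3489844\right) \left(- \frac{1}{933923}\right) + 1871156 \cdot \frac{1}{1627760} = \frac{3489844}{933923} + \frac{467789}{406940} = \frac{1857036023607}{380050625620}$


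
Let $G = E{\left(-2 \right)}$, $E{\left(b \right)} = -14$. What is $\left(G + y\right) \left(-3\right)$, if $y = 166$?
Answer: $-456$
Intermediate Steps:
$G = -14$
$\left(G + y\right) \left(-3\right) = \left(-14 + 166\right) \left(-3\right) = 152 \left(-3\right) = -456$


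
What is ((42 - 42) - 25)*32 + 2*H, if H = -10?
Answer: -820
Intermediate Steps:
((42 - 42) - 25)*32 + 2*H = ((42 - 42) - 25)*32 + 2*(-10) = (0 - 25)*32 - 20 = -25*32 - 20 = -800 - 20 = -820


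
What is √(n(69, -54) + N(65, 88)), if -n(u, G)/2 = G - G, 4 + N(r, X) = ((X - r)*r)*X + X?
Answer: 2*√32911 ≈ 362.83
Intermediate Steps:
N(r, X) = -4 + X + X*r*(X - r) (N(r, X) = -4 + (((X - r)*r)*X + X) = -4 + ((r*(X - r))*X + X) = -4 + (X*r*(X - r) + X) = -4 + (X + X*r*(X - r)) = -4 + X + X*r*(X - r))
n(u, G) = 0 (n(u, G) = -2*(G - G) = -2*0 = 0)
√(n(69, -54) + N(65, 88)) = √(0 + (-4 + 88 + 65*88² - 1*88*65²)) = √(0 + (-4 + 88 + 65*7744 - 1*88*4225)) = √(0 + (-4 + 88 + 503360 - 371800)) = √(0 + 131644) = √131644 = 2*√32911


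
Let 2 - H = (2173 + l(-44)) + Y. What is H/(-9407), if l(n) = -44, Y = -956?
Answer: 1171/9407 ≈ 0.12448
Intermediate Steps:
H = -1171 (H = 2 - ((2173 - 44) - 956) = 2 - (2129 - 956) = 2 - 1*1173 = 2 - 1173 = -1171)
H/(-9407) = -1171/(-9407) = -1171*(-1/9407) = 1171/9407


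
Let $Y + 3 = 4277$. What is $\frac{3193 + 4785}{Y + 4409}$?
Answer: $\frac{7978}{8683} \approx 0.91881$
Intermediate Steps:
$Y = 4274$ ($Y = -3 + 4277 = 4274$)
$\frac{3193 + 4785}{Y + 4409} = \frac{3193 + 4785}{4274 + 4409} = \frac{7978}{8683}$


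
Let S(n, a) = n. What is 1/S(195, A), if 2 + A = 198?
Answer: 1/195 ≈ 0.0051282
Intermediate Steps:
A = 196 (A = -2 + 198 = 196)
1/S(195, A) = 1/195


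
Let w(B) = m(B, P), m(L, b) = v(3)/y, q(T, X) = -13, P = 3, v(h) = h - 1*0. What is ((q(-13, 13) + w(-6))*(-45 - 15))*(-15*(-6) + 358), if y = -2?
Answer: 389760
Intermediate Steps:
v(h) = h (v(h) = h + 0 = h)
m(L, b) = -3/2 (m(L, b) = 3/(-2) = 3*(-½) = -3/2)
w(B) = -3/2
((q(-13, 13) + w(-6))*(-45 - 15))*(-15*(-6) + 358) = ((-13 - 3/2)*(-45 - 15))*(-15*(-6) + 358) = (-29/2*(-60))*(90 + 358) = 870*448 = 389760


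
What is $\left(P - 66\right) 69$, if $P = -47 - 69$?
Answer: $-12558$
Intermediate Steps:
$P = -116$
$\left(P - 66\right) 69 = \left(-116 - 66\right) 69 = \left(-182\right) 69 = -12558$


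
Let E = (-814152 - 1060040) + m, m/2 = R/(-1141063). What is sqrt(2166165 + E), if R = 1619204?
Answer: 3*sqrt(862023544069413)/163009 ≈ 540.34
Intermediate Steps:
m = -3238408/1141063 (m = 2*(1619204/(-1141063)) = 2*(1619204*(-1/1141063)) = 2*(-1619204/1141063) = -3238408/1141063 ≈ -2.8381)
E = -2138574384504/1141063 (E = (-814152 - 1060040) - 3238408/1141063 = -1874192 - 3238408/1141063 = -2138574384504/1141063 ≈ -1.8742e+6)
sqrt(2166165 + E) = sqrt(2166165 - 2138574384504/1141063) = sqrt(333156348891/1141063) = 3*sqrt(862023544069413)/163009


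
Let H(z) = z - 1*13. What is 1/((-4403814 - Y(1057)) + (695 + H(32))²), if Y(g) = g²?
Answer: -1/5011267 ≈ -1.9955e-7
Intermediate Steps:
H(z) = -13 + z (H(z) = z - 13 = -13 + z)
1/((-4403814 - Y(1057)) + (695 + H(32))²) = 1/((-4403814 - 1*1057²) + (695 + (-13 + 32))²) = 1/((-4403814 - 1*1117249) + (695 + 19)²) = 1/((-4403814 - 1117249) + 714²) = 1/(-5521063 + 509796) = 1/(-5011267) = -1/5011267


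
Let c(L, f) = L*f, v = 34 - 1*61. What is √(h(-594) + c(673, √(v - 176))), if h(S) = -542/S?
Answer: √(8943 + 6596073*I*√203)/99 ≈ 69.245 + 69.238*I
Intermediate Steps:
v = -27 (v = 34 - 61 = -27)
√(h(-594) + c(673, √(v - 176))) = √(-542/(-594) + 673*√(-27 - 176)) = √(-542*(-1/594) + 673*√(-203)) = √(271/297 + 673*(I*√203)) = √(271/297 + 673*I*√203)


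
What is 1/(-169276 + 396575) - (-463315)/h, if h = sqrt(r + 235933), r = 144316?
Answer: 1/227299 + 463315*sqrt(380249)/380249 ≈ 751.35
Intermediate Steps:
h = sqrt(380249) (h = sqrt(144316 + 235933) = sqrt(380249) ≈ 616.64)
1/(-169276 + 396575) - (-463315)/h = 1/(-169276 + 396575) - (-463315)/(sqrt(380249)) = 1/227299 - (-463315)*sqrt(380249)/380249 = 1/227299 + 463315*sqrt(380249)/380249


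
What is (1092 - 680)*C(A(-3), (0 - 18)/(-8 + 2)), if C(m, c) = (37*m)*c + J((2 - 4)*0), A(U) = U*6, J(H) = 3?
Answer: -821940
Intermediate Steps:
A(U) = 6*U
C(m, c) = 3 + 37*c*m (C(m, c) = (37*m)*c + 3 = 37*c*m + 3 = 3 + 37*c*m)
(1092 - 680)*C(A(-3), (0 - 18)/(-8 + 2)) = (1092 - 680)*(3 + 37*((0 - 18)/(-8 + 2))*(6*(-3))) = 412*(3 + 37*(-18/(-6))*(-18)) = 412*(3 + 37*(-18*(-1/6))*(-18)) = 412*(3 + 37*3*(-18)) = 412*(3 - 1998) = 412*(-1995) = -821940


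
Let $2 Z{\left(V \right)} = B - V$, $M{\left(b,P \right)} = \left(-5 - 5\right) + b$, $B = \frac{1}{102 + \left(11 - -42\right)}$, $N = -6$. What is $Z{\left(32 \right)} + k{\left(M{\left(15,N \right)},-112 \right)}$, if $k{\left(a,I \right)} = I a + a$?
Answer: $- \frac{177009}{310} \approx -571.0$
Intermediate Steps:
$B = \frac{1}{155}$ ($B = \frac{1}{102 + \left(11 + 42\right)} = \frac{1}{102 + 53} = \frac{1}{155} \approx 0.0064516$)
$M{\left(b,P \right)} = -10 + b$
$k{\left(a,I \right)} = a + I a$
$Z{\left(V \right)} = \frac{1}{310} - \frac{V}{2}$ ($Z{\left(V \right)} = \frac{\frac{1}{155} - V}{2} = \frac{1}{310} - \frac{V}{2}$)
$Z{\left(32 \right)} + k{\left(M{\left(15,N \right)},-112 \right)} = \left(\frac{1}{310} - 16\right) + \left(-10 + 15\right) \left(1 - 112\right) = \left(\frac{1}{310} - 16\right) + 5 \left(-111\right) = - \frac{4959}{310} - 555 = - \frac{177009}{310}$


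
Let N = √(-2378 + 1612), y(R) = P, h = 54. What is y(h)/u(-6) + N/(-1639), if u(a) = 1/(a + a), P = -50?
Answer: 600 - I*√766/1639 ≈ 600.0 - 0.016886*I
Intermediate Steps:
y(R) = -50
u(a) = 1/(2*a)
N = I*√766 (N = √(-766) = I*√766 ≈ 27.677*I)
y(h)/u(-6) + N/(-1639) = -50/((½)/(-6)) + (I*√766)/(-1639) = -50/((½)*(-⅙)) + (I*√766)*(-1/1639) = -50/(-1/12) - I*√766/1639 = -50*(-12) - I*√766/1639 = 600 - I*√766/1639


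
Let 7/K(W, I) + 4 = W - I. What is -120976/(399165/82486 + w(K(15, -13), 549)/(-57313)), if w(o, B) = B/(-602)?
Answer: -5379589331635799/215190721236 ≈ -24999.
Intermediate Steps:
K(W, I) = 7/(-4 + W - I) (K(W, I) = 7/(-4 + (W - I)) = 7/(-4 + W - I))
w(o, B) = -B/602 (w(o, B) = B*(-1/602) = -B/602)
-120976/(399165/82486 + w(K(15, -13), 549)/(-57313)) = -120976/(399165/82486 - 1/602*549/(-57313)) = -120976/(399165*(1/82486) - 549/602*(-1/57313)) = -120976/(399165/82486 + 549/34502426) = -120976/3443051539776/711491777759 = -120976*711491777759/3443051539776 = -5379589331635799/215190721236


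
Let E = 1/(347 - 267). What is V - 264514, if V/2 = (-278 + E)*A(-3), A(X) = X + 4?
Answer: -10602799/40 ≈ -2.6507e+5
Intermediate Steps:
A(X) = 4 + X
E = 1/80 ≈ 0.012500
V = -22239/40 (V = 2*((-278 + 1/80)*(4 - 3)) = 2*(-22239/80*1) = 2*(-22239/80) = -22239/40 ≈ -555.97)
V - 264514 = -22239/40 - 264514 = -10602799/40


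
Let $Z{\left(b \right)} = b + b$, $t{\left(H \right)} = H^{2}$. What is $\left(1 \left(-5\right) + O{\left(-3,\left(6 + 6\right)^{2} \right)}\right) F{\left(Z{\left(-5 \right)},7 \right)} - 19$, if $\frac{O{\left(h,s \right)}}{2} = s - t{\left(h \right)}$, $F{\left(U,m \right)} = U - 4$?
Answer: $-3729$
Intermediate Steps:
$Z{\left(b \right)} = 2 b$
$F{\left(U,m \right)} = -4 + U$
$O{\left(h,s \right)} = - 2 h^{2} + 2 s$ ($O{\left(h,s \right)} = 2 \left(s - h^{2}\right) = - 2 h^{2} + 2 s$)
$\left(1 \left(-5\right) + O{\left(-3,\left(6 + 6\right)^{2} \right)}\right) F{\left(Z{\left(-5 \right)},7 \right)} - 19 = \left(1 \left(-5\right) + \left(- 2 \left(-3\right)^{2} + 2 \left(6 + 6\right)^{2}\right)\right) \left(-4 + 2 \left(-5\right)\right) - 19 = \left(-5 + \left(\left(-2\right) 9 + 2 \cdot 12^{2}\right)\right) \left(-4 - 10\right) - 19 = \left(-5 + \left(-18 + 2 \cdot 144\right)\right) \left(-14\right) - 19 = \left(-5 + \left(-18 + 288\right)\right) \left(-14\right) - 19 = \left(-5 + 270\right) \left(-14\right) - 19 = 265 \left(-14\right) - 19 = -3710 - 19 = -3729$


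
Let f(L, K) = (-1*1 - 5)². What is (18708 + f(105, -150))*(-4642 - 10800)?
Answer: -289444848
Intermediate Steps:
f(L, K) = 36 (f(L, K) = (-1 - 5)² = (-6)² = 36)
(18708 + f(105, -150))*(-4642 - 10800) = (18708 + 36)*(-4642 - 10800) = 18744*(-15442) = -289444848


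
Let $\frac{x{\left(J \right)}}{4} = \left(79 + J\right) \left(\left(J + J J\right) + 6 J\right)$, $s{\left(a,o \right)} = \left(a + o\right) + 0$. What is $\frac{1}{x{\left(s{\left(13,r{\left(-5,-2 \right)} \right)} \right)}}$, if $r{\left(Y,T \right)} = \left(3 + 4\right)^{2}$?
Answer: $\frac{1}{2412792} \approx 4.1446 \cdot 10^{-7}$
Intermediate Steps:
$r{\left(Y,T \right)} = 49$ ($r{\left(Y,T \right)} = 7^{2} = 49$)
$s{\left(a,o \right)} = a + o$
$x{\left(J \right)} = 4 \left(79 + J\right) \left(J^{2} + 7 J\right)$ ($x{\left(J \right)} = 4 \left(79 + J\right) \left(\left(J + J J\right) + 6 J\right) = 4 \left(79 + J\right) \left(\left(J + J^{2}\right) + 6 J\right) = 4 \left(79 + J\right) \left(J^{2} + 7 J\right)$)
$\frac{1}{x{\left(s{\left(13,r{\left(-5,-2 \right)} \right)} \right)}} = \frac{1}{4 \left(13 + 49\right) \left(553 + \left(13 + 49\right)^{2} + 86 \left(13 + 49\right)\right)} = \frac{1}{4 \cdot 62 \left(553 + 62^{2} + 86 \cdot 62\right)} = \frac{1}{4 \cdot 62 \left(553 + 3844 + 5332\right)} = \frac{1}{4 \cdot 62 \cdot 9729} = \frac{1}{2412792}$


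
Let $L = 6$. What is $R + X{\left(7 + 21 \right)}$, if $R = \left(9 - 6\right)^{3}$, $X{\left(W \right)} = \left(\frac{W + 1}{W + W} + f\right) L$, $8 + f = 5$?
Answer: $\frac{339}{28} \approx 12.107$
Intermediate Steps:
$f = -3$ ($f = -8 + 5 = -3$)
$X{\left(W \right)} = -18 + \frac{3 \left(1 + W\right)}{W}$ ($X{\left(W \right)} = \left(\frac{W + 1}{W + W} - 3\right) 6 = \left(\frac{1 + W}{2 W} - 3\right) 6 = \left(-3 + \frac{1 + W}{2 W}\right) 6 = -18 + \frac{3 \left(1 + W\right)}{W}$)
$R = 27$ ($R = 3^{3} = 27$)
$R + X{\left(7 + 21 \right)} = 27 - \left(15 - \frac{3}{7 + 21}\right) = 27 - \left(15 - \frac{3}{28}\right) = 27 + \left(-15 + 3 \cdot \frac{1}{28}\right) = 27 + \left(-15 + \frac{3}{28}\right) = 27 - \frac{417}{28} = \frac{339}{28}$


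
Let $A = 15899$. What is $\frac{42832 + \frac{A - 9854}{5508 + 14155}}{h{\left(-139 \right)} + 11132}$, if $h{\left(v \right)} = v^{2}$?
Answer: $\frac{842211661}{598797339} \approx 1.4065$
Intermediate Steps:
$\frac{42832 + \frac{A - 9854}{5508 + 14155}}{h{\left(-139 \right)} + 11132} = \frac{42832 + \frac{15899 - 9854}{5508 + 14155}}{\left(-139\right)^{2} + 11132} = \frac{42832 + \frac{6045}{19663}}{19321 + 11132} = \frac{42832 + 6045 \cdot \frac{1}{19663}}{30453} = \left(42832 + \frac{6045}{19663}\right) \frac{1}{30453} = \frac{842211661}{19663} \cdot \frac{1}{30453} = \frac{842211661}{598797339}$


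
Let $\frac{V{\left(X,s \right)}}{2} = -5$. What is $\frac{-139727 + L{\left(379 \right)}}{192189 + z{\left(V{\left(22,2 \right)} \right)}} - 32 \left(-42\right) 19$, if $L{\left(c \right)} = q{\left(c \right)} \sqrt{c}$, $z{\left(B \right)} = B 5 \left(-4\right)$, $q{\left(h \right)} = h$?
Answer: $\frac{4912705777}{192389} + \frac{379 \sqrt{379}}{192389} \approx 25535.0$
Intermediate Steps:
$V{\left(X,s \right)} = -10$ ($V{\left(X,s \right)} = 2 \left(-5\right) = -10$)
$z{\left(B \right)} = - 20 B$ ($z{\left(B \right)} = 5 B \left(-4\right) = - 20 B$)
$L{\left(c \right)} = c^{\frac{3}{2}}$ ($L{\left(c \right)} = c \sqrt{c} = c^{\frac{3}{2}}$)
$\frac{-139727 + L{\left(379 \right)}}{192189 + z{\left(V{\left(22,2 \right)} \right)}} - 32 \left(-42\right) 19 = \frac{-139727 + 379^{\frac{3}{2}}}{192189 - -200} - 32 \left(-42\right) 19 = \frac{-139727 + 379 \sqrt{379}}{192189 + 200} - \left(-1344\right) 19 = \frac{-139727 + 379 \sqrt{379}}{192389} - -25536 = \left(-139727 + 379 \sqrt{379}\right) \frac{1}{192389} + 25536 = \left(- \frac{139727}{192389} + \frac{379 \sqrt{379}}{192389}\right) + 25536 = \frac{4912705777}{192389} + \frac{379 \sqrt{379}}{192389}$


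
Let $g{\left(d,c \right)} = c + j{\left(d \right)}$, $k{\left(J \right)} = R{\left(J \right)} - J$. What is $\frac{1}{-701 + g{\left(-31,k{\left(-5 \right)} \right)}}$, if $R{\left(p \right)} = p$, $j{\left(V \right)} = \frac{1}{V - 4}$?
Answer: $- \frac{35}{24536} \approx -0.0014265$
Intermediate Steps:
$j{\left(V \right)} = \frac{1}{-4 + V}$
$k{\left(J \right)} = 0$ ($k{\left(J \right)} = J - J = 0$)
$g{\left(d,c \right)} = c + \frac{1}{-4 + d}$
$\frac{1}{-701 + g{\left(-31,k{\left(-5 \right)} \right)}} = \frac{1}{-701 + \frac{1 + 0 \left(-4 - 31\right)}{-4 - 31}} = \frac{1}{-701 + \frac{1 + 0 \left(-35\right)}{-35}} = \frac{1}{-701 - \frac{1 + 0}{35}} = \frac{1}{-701 - \frac{1}{35}} = \frac{1}{- \frac{24536}{35}} = - \frac{35}{24536}$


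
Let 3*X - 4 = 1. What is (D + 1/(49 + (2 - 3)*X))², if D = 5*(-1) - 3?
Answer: 1283689/20164 ≈ 63.662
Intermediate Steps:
X = 5/3 (X = 4/3 + (⅓)*1 = 4/3 + ⅓ = 5/3 ≈ 1.6667)
D = -8 (D = -5 - 3 = -8)
(D + 1/(49 + (2 - 3)*X))² = (-8 + 1/(49 + (2 - 3)*(5/3)))² = (-8 + 1/(49 - 1*5/3))² = (-8 + 1/(49 - 5/3))² = (-8 + 1/(142/3))² = (-8 + 3/142)² = (-1133/142)² = 1283689/20164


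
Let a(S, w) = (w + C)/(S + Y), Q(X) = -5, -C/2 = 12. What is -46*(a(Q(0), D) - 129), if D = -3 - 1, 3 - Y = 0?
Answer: 5290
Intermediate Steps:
C = -24 (C = -2*12 = -24)
Y = 3 (Y = 3 - 1*0 = 3 + 0 = 3)
D = -4
a(S, w) = (-24 + w)/(3 + S) (a(S, w) = (w - 24)/(S + 3) = (-24 + w)/(3 + S))
-46*(a(Q(0), D) - 129) = -46*((-24 - 4)/(3 - 5) - 129) = -46*(-28/(-2) - 129) = -46*(-½*(-28) - 129) = -46*(14 - 129) = -46*(-115) = 5290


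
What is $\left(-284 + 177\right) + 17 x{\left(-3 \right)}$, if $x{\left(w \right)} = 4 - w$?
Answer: $12$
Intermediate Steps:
$\left(-284 + 177\right) + 17 x{\left(-3 \right)} = \left(-284 + 177\right) + 17 \left(4 - -3\right) = -107 + 17 \left(4 + 3\right) = -107 + 17 \cdot 7 = -107 + 119 = 12$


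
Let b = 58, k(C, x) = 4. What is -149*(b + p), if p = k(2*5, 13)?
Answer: -9238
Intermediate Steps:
p = 4
-149*(b + p) = -149*(58 + 4) = -149*62 = -9238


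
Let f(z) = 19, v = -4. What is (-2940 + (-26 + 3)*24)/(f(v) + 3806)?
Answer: -388/425 ≈ -0.91294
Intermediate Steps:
(-2940 + (-26 + 3)*24)/(f(v) + 3806) = (-2940 + (-26 + 3)*24)/(19 + 3806) = (-2940 - 23*24)/3825 = (-2940 - 552)*(1/3825) = -3492*1/3825 = -388/425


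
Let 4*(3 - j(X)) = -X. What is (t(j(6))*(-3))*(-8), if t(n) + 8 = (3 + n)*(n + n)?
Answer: 1428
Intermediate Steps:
j(X) = 3 + X/4 (j(X) = 3 - (-1)*X/4 = 3 + X/4)
t(n) = -8 + 2*n*(3 + n) (t(n) = -8 + (3 + n)*(n + n) = -8 + (3 + n)*(2*n) = -8 + 2*n*(3 + n))
(t(j(6))*(-3))*(-8) = ((-8 + 2*(3 + (1/4)*6)**2 + 6*(3 + (1/4)*6))*(-3))*(-8) = ((-8 + 2*(3 + 3/2)**2 + 6*(3 + 3/2))*(-3))*(-8) = ((-8 + 2*(9/2)**2 + 6*(9/2))*(-3))*(-8) = ((-8 + 2*(81/4) + 27)*(-3))*(-8) = ((-8 + 81/2 + 27)*(-3))*(-8) = ((119/2)*(-3))*(-8) = -357/2*(-8) = 1428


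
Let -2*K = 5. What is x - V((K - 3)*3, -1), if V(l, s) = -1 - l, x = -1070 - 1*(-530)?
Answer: -1111/2 ≈ -555.50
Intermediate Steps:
K = -5/2 (K = -½*5 = -5/2 ≈ -2.5000)
x = -540 (x = -1070 + 530 = -540)
x - V((K - 3)*3, -1) = -540 - (-1 - (-5/2 - 3)*3) = -540 - (-1 - (-11)*3/2) = -540 - (-1 - 1*(-33/2)) = -540 - (-1 + 33/2) = -540 - 1*31/2 = -540 - 31/2 = -1111/2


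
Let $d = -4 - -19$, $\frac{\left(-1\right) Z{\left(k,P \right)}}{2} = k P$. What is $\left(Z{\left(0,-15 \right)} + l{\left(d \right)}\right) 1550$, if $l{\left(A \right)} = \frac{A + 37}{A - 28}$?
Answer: $-6200$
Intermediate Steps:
$Z{\left(k,P \right)} = - 2 P k$ ($Z{\left(k,P \right)} = - 2 k P = - 2 P k$)
$d = 15$ ($d = -4 + 19 = 15$)
$l{\left(A \right)} = \frac{37 + A}{-28 + A}$
$\left(Z{\left(0,-15 \right)} + l{\left(d \right)}\right) 1550 = \left(\left(-2\right) \left(-15\right) 0 + \frac{37 + 15}{-28 + 15}\right) 1550 = \left(0 + \frac{1}{-13} \cdot 52\right) 1550 = \left(0 - 4\right) 1550 = \left(-4\right) 1550 = -6200$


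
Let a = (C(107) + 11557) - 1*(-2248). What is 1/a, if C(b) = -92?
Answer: 1/13713 ≈ 7.2923e-5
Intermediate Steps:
a = 13713 (a = (-92 + 11557) - 1*(-2248) = 11465 + 2248 = 13713)
1/a = 1/13713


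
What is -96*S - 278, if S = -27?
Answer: 2314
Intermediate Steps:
-96*S - 278 = -96*(-27) - 278 = 2592 - 278 = 2314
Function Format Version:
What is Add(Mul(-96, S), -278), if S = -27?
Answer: 2314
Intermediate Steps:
Add(Mul(-96, S), -278) = Add(Mul(-96, -27), -278) = Add(2592, -278) = 2314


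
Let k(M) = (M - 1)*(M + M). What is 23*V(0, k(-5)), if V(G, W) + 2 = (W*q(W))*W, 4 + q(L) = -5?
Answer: -745246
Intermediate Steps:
q(L) = -9 (q(L) = -4 - 5 = -9)
k(M) = 2*M*(-1 + M) (k(M) = (-1 + M)*(2*M) = 2*M*(-1 + M))
V(G, W) = -2 - 9*W**2 (V(G, W) = -2 + (W*(-9))*W = -2 + (-9*W)*W = -2 - 9*W**2)
23*V(0, k(-5)) = 23*(-2 - 9*100*(-1 - 5)**2) = 23*(-2 - 9*(2*(-5)*(-6))**2) = 23*(-2 - 9*60**2) = 23*(-2 - 9*3600) = 23*(-2 - 32400) = 23*(-32402) = -745246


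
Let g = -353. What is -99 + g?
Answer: -452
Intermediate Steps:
-99 + g = -99 - 353 = -452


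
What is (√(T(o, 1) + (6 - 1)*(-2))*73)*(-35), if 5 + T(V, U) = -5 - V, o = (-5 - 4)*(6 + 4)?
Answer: -2555*√70 ≈ -21377.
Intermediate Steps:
o = -90 (o = -9*10 = -90)
T(V, U) = -10 - V (T(V, U) = -5 + (-5 - V) = -10 - V)
(√(T(o, 1) + (6 - 1)*(-2))*73)*(-35) = (√((-10 - 1*(-90)) + (6 - 1)*(-2))*73)*(-35) = (√((-10 + 90) + 5*(-2))*73)*(-35) = (√(80 - 10)*73)*(-35) = (√70*73)*(-35) = (73*√70)*(-35) = -2555*√70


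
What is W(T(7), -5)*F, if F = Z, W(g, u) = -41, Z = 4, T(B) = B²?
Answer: -164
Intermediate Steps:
F = 4
W(T(7), -5)*F = -41*4 = -164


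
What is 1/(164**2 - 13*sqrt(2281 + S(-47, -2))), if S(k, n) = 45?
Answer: 13448/361500861 + 13*sqrt(2326)/723001722 ≈ 3.8068e-5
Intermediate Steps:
1/(164**2 - 13*sqrt(2281 + S(-47, -2))) = 1/(164**2 - 13*sqrt(2281 + 45)) = 1/(26896 - 13*sqrt(2326))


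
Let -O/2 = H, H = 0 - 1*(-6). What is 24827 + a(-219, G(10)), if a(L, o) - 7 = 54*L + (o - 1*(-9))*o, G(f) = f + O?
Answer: 12994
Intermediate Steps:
H = 6 (H = 0 + 6 = 6)
O = -12 (O = -2*6 = -12)
G(f) = -12 + f (G(f) = f - 12 = -12 + f)
a(L, o) = 7 + 54*L + o*(9 + o) (a(L, o) = 7 + (54*L + (o - 1*(-9))*o) = 7 + (54*L + (o + 9)*o) = 7 + (54*L + (9 + o)*o) = 7 + (54*L + o*(9 + o)) = 7 + 54*L + o*(9 + o))
24827 + a(-219, G(10)) = 24827 + (7 + (-12 + 10)² + 9*(-12 + 10) + 54*(-219)) = 24827 + (7 + (-2)² + 9*(-2) - 11826) = 24827 + (7 + 4 - 18 - 11826) = 24827 - 11833 = 12994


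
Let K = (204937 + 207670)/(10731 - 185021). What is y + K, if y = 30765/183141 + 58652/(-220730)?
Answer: -82705282141649/33550586745570 ≈ -2.4651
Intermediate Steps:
y = -94067321/962493165 (y = 30765*(1/183141) + 58652*(-1/220730) = 1465/8721 - 29326/110365 = -94067321/962493165 ≈ -0.097733)
K = -412607/174290 (K = 412607/(-174290) = 412607*(-1/174290) = -412607/174290 ≈ -2.3674)
y + K = -94067321/962493165 - 412607/174290 = -82705282141649/33550586745570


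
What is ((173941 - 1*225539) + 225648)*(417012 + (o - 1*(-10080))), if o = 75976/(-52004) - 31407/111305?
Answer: 21513700561938863230/289415261 ≈ 7.4335e+10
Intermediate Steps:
o = -2522449577/1447076305 (o = 75976*(-1/52004) - 31407*1/111305 = -18994/13001 - 31407/111305 = -2522449577/1447076305 ≈ -1.7431)
((173941 - 1*225539) + 225648)*(417012 + (o - 1*(-10080))) = ((173941 - 1*225539) + 225648)*(417012 + (-2522449577/1447076305 - 1*(-10080))) = ((173941 - 225539) + 225648)*(417012 + (-2522449577/1447076305 + 10080)) = (-51598 + 225648)*(417012 + 14584006704823/1447076305) = 174050*(618032190805483/1447076305) = 21513700561938863230/289415261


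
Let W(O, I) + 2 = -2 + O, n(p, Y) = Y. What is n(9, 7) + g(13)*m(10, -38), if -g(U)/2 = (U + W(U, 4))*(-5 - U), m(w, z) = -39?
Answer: -30881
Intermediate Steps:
W(O, I) = -4 + O (W(O, I) = -2 + (-2 + O) = -4 + O)
g(U) = -2*(-5 - U)*(-4 + 2*U) (g(U) = -2*(U + (-4 + U))*(-5 - U) = -2*(-4 + 2*U)*(-5 - U) = -2*(-5 - U)*(-4 + 2*U))
n(9, 7) + g(13)*m(10, -38) = 7 + (-40 + 4*13² + 12*13)*(-39) = 7 + (-40 + 4*169 + 156)*(-39) = 7 + (-40 + 676 + 156)*(-39) = 7 + 792*(-39) = 7 - 30888 = -30881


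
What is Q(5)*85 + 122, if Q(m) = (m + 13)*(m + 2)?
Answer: 10832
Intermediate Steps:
Q(m) = (2 + m)*(13 + m) (Q(m) = (13 + m)*(2 + m) = (2 + m)*(13 + m))
Q(5)*85 + 122 = (26 + 5² + 15*5)*85 + 122 = (26 + 25 + 75)*85 + 122 = 126*85 + 122 = 10710 + 122 = 10832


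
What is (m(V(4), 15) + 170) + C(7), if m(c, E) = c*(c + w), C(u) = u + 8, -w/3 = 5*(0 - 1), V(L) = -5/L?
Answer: 2685/16 ≈ 167.81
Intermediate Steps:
w = 15 (w = -15*(0 - 1) = -15*(-1) = -3*(-5) = 15)
C(u) = 8 + u
m(c, E) = c*(15 + c) (m(c, E) = c*(c + 15) = c*(15 + c))
(m(V(4), 15) + 170) + C(7) = ((-5/4)*(15 - 5/4) + 170) + (8 + 7) = ((-5*¼)*(15 - 5*¼) + 170) + 15 = (-5*(15 - 5/4)/4 + 170) + 15 = (-5/4*55/4 + 170) + 15 = (-275/16 + 170) + 15 = 2445/16 + 15 = 2685/16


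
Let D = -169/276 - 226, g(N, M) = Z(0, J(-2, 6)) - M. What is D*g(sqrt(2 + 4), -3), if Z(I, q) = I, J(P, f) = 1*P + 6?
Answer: -62545/92 ≈ -679.84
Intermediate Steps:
J(P, f) = 6 + P (J(P, f) = P + 6 = 6 + P)
g(N, M) = -M (g(N, M) = 0 - M = -M)
D = -62545/276 (D = -169*1/276 - 226 = -169/276 - 226 = -62545/276 ≈ -226.61)
D*g(sqrt(2 + 4), -3) = -(-62545)*(-3)/276 = -62545/276*3 = -62545/92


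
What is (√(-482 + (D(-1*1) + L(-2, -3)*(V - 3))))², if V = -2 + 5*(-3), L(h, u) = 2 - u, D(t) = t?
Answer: -583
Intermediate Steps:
V = -17 (V = -2 - 15 = -17)
(√(-482 + (D(-1*1) + L(-2, -3)*(V - 3))))² = (√(-482 + (-1*1 + (2 - 1*(-3))*(-17 - 3))))² = (√(-482 + (-1 + (2 + 3)*(-20))))² = (√(-482 + (-1 + 5*(-20))))² = (√(-482 + (-1 - 100)))² = (√(-482 - 101))² = (√(-583))² = (I*√583)² = -583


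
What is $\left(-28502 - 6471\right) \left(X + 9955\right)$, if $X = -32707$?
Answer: $795705696$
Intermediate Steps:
$\left(-28502 - 6471\right) \left(X + 9955\right) = \left(-28502 - 6471\right) \left(-32707 + 9955\right) = \left(-34973\right) \left(-22752\right) = 795705696$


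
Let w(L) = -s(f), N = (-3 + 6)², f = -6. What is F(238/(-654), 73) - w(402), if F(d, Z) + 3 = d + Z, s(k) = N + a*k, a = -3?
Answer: 31600/327 ≈ 96.636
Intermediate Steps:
N = 9 (N = 3² = 9)
s(k) = 9 - 3*k
F(d, Z) = -3 + Z + d (F(d, Z) = -3 + (d + Z) = -3 + (Z + d) = -3 + Z + d)
w(L) = -27 (w(L) = -(9 - 3*(-6)) = -(9 + 18) = -1*27 = -27)
F(238/(-654), 73) - w(402) = (-3 + 73 + 238/(-654)) - 1*(-27) = (-3 + 73 + 238*(-1/654)) + 27 = (-3 + 73 - 119/327) + 27 = 22771/327 + 27 = 31600/327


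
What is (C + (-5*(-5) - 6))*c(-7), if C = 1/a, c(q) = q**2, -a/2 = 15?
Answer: 27881/30 ≈ 929.37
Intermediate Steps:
a = -30 (a = -2*15 = -30)
C = -1/30 (C = 1/(-30) = -1/30 ≈ -0.033333)
(C + (-5*(-5) - 6))*c(-7) = (-1/30 + (-5*(-5) - 6))*(-7)**2 = (-1/30 + (25 - 6))*49 = (-1/30 + 19)*49 = (569/30)*49 = 27881/30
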